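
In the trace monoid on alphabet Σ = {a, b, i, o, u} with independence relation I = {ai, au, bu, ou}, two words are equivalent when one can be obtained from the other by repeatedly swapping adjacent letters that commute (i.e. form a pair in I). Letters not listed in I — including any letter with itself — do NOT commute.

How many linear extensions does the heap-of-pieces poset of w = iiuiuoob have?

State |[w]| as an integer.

drop 0:i onto floor
drop 1:i onto {0:i}
drop 2:u onto {1:i}
drop 3:i onto {2:u}
drop 4:u onto {3:i}
drop 5:o onto {3:i}
drop 6:o onto {5:o}
drop 7:b onto {6:o}
ground layer = {0:i}
drop-orders for the pieces not yet dropped (sum over which currently-grounded one goes next):
  1 to go: {4} 1  {7} 1
  2 to go: {4,7} 2  {6,7} 1
  3 to go: {4,6,7} 3  {5,6,7} 1
  4 to go: {4,5,6,7} 4
  5 to go: {3,4,5,6,7} 4
  6 to go: {2,3,4,5,6,7} 4
  if 0:i drops first: 4 orders

4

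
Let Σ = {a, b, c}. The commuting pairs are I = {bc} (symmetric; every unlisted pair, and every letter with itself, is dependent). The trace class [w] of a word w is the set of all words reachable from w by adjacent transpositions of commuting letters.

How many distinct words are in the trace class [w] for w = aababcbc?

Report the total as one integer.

#0=a has no predecessor
#1=a depends on [0:a]
#2=b depends on [1:a]
#3=a depends on [2:b]
#4=b depends on [3:a]
#5=c depends on [3:a]
#6=b depends on [4:b]
#7=c depends on [5:c]
sources: [0:a]
N(rest) = Σ N(rest − s) over sources s of rest; N(one piece) = 1:
  size 1 → [6]=1  [7]=1
  size 2 → [4,6]=1  [5,7]=1  [6,7]=2
  size 3 → [4,6,7]=3  [5,6,7]=3
  size 4 → [4,5,6,7]=6
  size 5 → [3,4,5,6,7]=6
  size 6 → [2,3,4,5,6,7]=6
  first=0(a) contributes 6

6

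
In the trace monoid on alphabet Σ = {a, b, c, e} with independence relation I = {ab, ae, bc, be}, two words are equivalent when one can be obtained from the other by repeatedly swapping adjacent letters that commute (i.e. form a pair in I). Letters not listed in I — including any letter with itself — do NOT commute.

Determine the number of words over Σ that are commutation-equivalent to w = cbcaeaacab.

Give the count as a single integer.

180

0(c) covers ∅
1(b) covers ∅
2(c) covers 0:c
3(a) covers 2:c
4(e) covers 2:c
5(a) covers 3:a
6(a) covers 5:a
7(c) covers 4:e, 6:a
8(a) covers 7:c
9(b) covers 1:b
floor of heap: 0:c, 1:b
completions by unplaced set U, small U first (add the entries for U minus each lowest piece of U):
  |U|=1: {8}:1  {9}:1
  |U|=2: {1,9}:1  {7,8}:1  {8,9}:2
  |U|=3: {1,8,9}:3  {4,7,8}:1  {6,7,8}:1  {7,8,9}:3
  |U|=4: {1,7,8,9}:6  {4,6,7,8}:2  {4,7,8,9}:4  {5,6,7,8}:1  {6,7,8,9}:4
  |U|=5: {1,4,7,8,9}:10  {1,6,7,8,9}:10  {3,5,6,7,8}:1  {4,5,6,7,8}:3  {4,6,7,8,9}:10  {5,6,7,8,9}:5
  |U|=6: {1,4,6,7,8,9}:30  {1,5,6,7,8,9}:15  {3,4,5,6,7,8}:4  {3,5,6,7,8,9}:6  {4,5,6,7,8,9}:18
  |U|=7: {1,3,5,6,7,8,9}:21  {1,4,5,6,7,8,9}:63  {2,3,4,5,6,7,8}:4  {3,4,5,6,7,8,9}:28
  |U|=8: {0,2,3,4,5,6,7,8}:4  {1,3,4,5,6,7,8,9}:112  {2,3,4,5,6,7,8,9}:32
  start at 0(c): 144
  start at 1(b): 36
sum over floor = 180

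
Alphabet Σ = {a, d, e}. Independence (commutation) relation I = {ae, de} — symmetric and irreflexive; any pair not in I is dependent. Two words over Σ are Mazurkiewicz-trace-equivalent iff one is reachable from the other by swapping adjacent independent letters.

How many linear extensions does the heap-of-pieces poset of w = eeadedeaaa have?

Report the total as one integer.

210

0(e) covers ∅
1(e) covers 0:e
2(a) covers ∅
3(d) covers 2:a
4(e) covers 1:e
5(d) covers 3:d
6(e) covers 4:e
7(a) covers 5:d
8(a) covers 7:a
9(a) covers 8:a
floor of heap: 0:e, 2:a
completions by unplaced set U, small U first (add the entries for U minus each lowest piece of U):
  |U|=1: {6}:1  {9}:1
  |U|=2: {4,6}:1  {6,9}:2  {8,9}:1
  |U|=3: {1,4,6}:1  {4,6,9}:3  {6,8,9}:3  {7,8,9}:1
  |U|=4: {0,1,4,6}:1  {1,4,6,9}:4  {4,6,8,9}:6  {5,7,8,9}:1  {6,7,8,9}:4
  |U|=5: {0,1,4,6,9}:5  {1,4,6,8,9}:10  {3,5,7,8,9}:1  {4,6,7,8,9}:10  {5,6,7,8,9}:5
  |U|=6: {0,1,4,6,8,9}:15  {1,4,6,7,8,9}:20  {2,3,5,7,8,9}:1  {3,5,6,7,8,9}:6  {4,5,6,7,8,9}:15
  |U|=7: {0,1,4,6,7,8,9}:35  {1,4,5,6,7,8,9}:35  {2,3,5,6,7,8,9}:7  {3,4,5,6,7,8,9}:21
  |U|=8: {0,1,4,5,6,7,8,9}:70  {1,3,4,5,6,7,8,9}:56  {2,3,4,5,6,7,8,9}:28
  start at 0(e): 84
  start at 2(a): 126
sum over floor = 210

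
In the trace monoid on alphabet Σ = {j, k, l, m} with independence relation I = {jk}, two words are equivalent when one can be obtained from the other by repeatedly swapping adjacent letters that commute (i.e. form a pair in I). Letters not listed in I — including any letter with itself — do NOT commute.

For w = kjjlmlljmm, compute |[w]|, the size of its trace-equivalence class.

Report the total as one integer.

piece 0:k — minimal
piece 1:j — minimal
piece 2:j rests on {1:j}
piece 3:l rests on {0:k, 2:j}
piece 4:m rests on {3:l}
piece 5:l rests on {4:m}
piece 6:l rests on {5:l}
piece 7:j rests on {6:l}
piece 8:m rests on {7:j}
piece 9:m rests on {8:m}
minimal pieces: {0:k, 1:j}
ways to finish when only these pieces remain (= sum over removing one remaining piece with nothing left below it):
  1 left: {9}→1
  2 left: {8,9}→1
  3 left: {7,8,9}→1
  4 left: {6,7,8,9}→1
  5 left: {5,6,7,8,9}→1
  6 left: {4,5,6,7,8,9}→1
  7 left: {3,4,5,6,7,8,9}→1
  8 left: {0,3,4,5,6,7,8,9}→1  {2,3,4,5,6,7,8,9}→1
  placing 0:k first → 1 extensions
  placing 1:j first → 2 extensions
total linear extensions = 3

3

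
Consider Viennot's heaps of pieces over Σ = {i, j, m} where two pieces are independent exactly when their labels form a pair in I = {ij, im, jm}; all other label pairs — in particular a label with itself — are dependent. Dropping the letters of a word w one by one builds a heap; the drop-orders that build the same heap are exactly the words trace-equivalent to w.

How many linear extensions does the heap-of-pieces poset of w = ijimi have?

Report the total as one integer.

20

piece 0:i — minimal
piece 1:j — minimal
piece 2:i rests on {0:i}
piece 3:m — minimal
piece 4:i rests on {2:i}
minimal pieces: {0:i, 1:j, 3:m}
ways to finish when only these pieces remain (= sum over removing one remaining piece with nothing left below it):
  1 left: {1}→1  {3}→1  {4}→1
  2 left: {1,3}→2  {1,4}→2  {2,4}→1  {3,4}→2
  3 left: {0,2,4}→1  {1,2,4}→3  {1,3,4}→6  {2,3,4}→3
  placing 0:i first → 12 extensions
  placing 1:j first → 4 extensions
  placing 3:m first → 4 extensions
total linear extensions = 20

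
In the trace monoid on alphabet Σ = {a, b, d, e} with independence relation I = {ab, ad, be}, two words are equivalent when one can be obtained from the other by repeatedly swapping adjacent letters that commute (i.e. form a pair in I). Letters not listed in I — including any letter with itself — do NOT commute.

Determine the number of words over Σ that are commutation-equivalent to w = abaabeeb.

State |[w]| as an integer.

56

#0=a has no predecessor
#1=b has no predecessor
#2=a depends on [0:a]
#3=a depends on [2:a]
#4=b depends on [1:b]
#5=e depends on [3:a]
#6=e depends on [5:e]
#7=b depends on [4:b]
sources: [0:a, 1:b]
N(rest) = Σ N(rest − s) over sources s of rest; N(one piece) = 1:
  size 1 → [6]=1  [7]=1
  size 2 → [4,7]=1  [5,6]=1  [6,7]=2
  size 3 → [1,4,7]=1  [3,5,6]=1  [4,6,7]=3  [5,6,7]=3
  size 4 → [1,4,6,7]=4  [2,3,5,6]=1  [3,5,6,7]=4  [4,5,6,7]=6
  size 5 → [0,2,3,5,6]=1  [1,4,5,6,7]=10  [2,3,5,6,7]=5  [3,4,5,6,7]=10
  size 6 → [0,2,3,5,6,7]=6  [1,3,4,5,6,7]=20  [2,3,4,5,6,7]=15
  first=0(a) contributes 35
  first=1(b) contributes 21
|[w]| = 56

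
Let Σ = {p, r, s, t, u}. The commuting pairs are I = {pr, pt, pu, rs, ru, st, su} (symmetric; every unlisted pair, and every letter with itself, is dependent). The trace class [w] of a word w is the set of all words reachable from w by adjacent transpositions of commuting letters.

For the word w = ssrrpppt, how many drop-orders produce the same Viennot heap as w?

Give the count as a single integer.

0(s) covers ∅
1(s) covers 0:s
2(r) covers ∅
3(r) covers 2:r
4(p) covers 1:s
5(p) covers 4:p
6(p) covers 5:p
7(t) covers 3:r
floor of heap: 0:s, 2:r
completions by unplaced set U, small U first (add the entries for U minus each lowest piece of U):
  |U|=1: {6}:1  {7}:1
  |U|=2: {3,7}:1  {5,6}:1  {6,7}:2
  |U|=3: {2,3,7}:1  {3,6,7}:3  {4,5,6}:1  {5,6,7}:3
  |U|=4: {1,4,5,6}:1  {2,3,6,7}:4  {3,5,6,7}:6  {4,5,6,7}:4
  |U|=5: {0,1,4,5,6}:1  {1,4,5,6,7}:5  {2,3,5,6,7}:10  {3,4,5,6,7}:10
  |U|=6: {0,1,4,5,6,7}:6  {1,3,4,5,6,7}:15  {2,3,4,5,6,7}:20
  start at 0(s): 35
  start at 2(r): 21
sum over floor = 56

56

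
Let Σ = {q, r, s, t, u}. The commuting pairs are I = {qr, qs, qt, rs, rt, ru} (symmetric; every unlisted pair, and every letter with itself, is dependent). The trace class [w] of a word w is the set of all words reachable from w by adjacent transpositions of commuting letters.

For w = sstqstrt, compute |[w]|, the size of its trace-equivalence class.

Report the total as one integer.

56

piece 0:s — minimal
piece 1:s rests on {0:s}
piece 2:t rests on {1:s}
piece 3:q — minimal
piece 4:s rests on {2:t}
piece 5:t rests on {4:s}
piece 6:r — minimal
piece 7:t rests on {5:t}
minimal pieces: {0:s, 3:q, 6:r}
ways to finish when only these pieces remain (= sum over removing one remaining piece with nothing left below it):
  1 left: {3}→1  {6}→1  {7}→1
  2 left: {3,6}→2  {3,7}→2  {5,7}→1  {6,7}→2
  3 left: {3,5,7}→3  {3,6,7}→6  {4,5,7}→1  {5,6,7}→3
  4 left: {2,4,5,7}→1  {3,4,5,7}→4  {3,5,6,7}→12  {4,5,6,7}→4
  5 left: {1,2,4,5,7}→1  {2,3,4,5,7}→5  {2,4,5,6,7}→5  {3,4,5,6,7}→20
  6 left: {0,1,2,4,5,7}→1  {1,2,3,4,5,7}→6  {1,2,4,5,6,7}→6  {2,3,4,5,6,7}→30
  placing 0:s first → 42 extensions
  placing 3:q first → 7 extensions
  placing 6:r first → 7 extensions
total linear extensions = 56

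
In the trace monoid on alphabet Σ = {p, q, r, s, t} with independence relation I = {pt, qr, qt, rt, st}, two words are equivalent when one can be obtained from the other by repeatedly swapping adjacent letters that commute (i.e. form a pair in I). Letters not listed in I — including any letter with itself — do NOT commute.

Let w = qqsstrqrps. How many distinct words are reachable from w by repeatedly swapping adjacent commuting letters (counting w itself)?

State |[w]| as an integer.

0(q) covers ∅
1(q) covers 0:q
2(s) covers 1:q
3(s) covers 2:s
4(t) covers ∅
5(r) covers 3:s
6(q) covers 3:s
7(r) covers 5:r
8(p) covers 6:q, 7:r
9(s) covers 8:p
floor of heap: 0:q, 4:t
completions by unplaced set U, small U first (add the entries for U minus each lowest piece of U):
  |U|=1: {4}:1  {9}:1
  |U|=2: {4,9}:2  {8,9}:1
  |U|=3: {4,8,9}:3  {6,8,9}:1  {7,8,9}:1
  |U|=4: {4,6,8,9}:4  {4,7,8,9}:4  {5,7,8,9}:1  {6,7,8,9}:2
  |U|=5: {4,5,7,8,9}:5  {4,6,7,8,9}:10  {5,6,7,8,9}:3
  |U|=6: {3,5,6,7,8,9}:3  {4,5,6,7,8,9}:18
  |U|=7: {2,3,5,6,7,8,9}:3  {3,4,5,6,7,8,9}:21
  |U|=8: {1,2,3,5,6,7,8,9}:3  {2,3,4,5,6,7,8,9}:24
  start at 0(q): 27
  start at 4(t): 3
sum over floor = 30

30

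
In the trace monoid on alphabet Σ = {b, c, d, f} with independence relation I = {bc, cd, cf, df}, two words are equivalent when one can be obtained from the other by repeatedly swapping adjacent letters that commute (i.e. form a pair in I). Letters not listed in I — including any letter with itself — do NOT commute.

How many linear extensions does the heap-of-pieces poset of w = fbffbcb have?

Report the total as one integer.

drop 0:f onto floor
drop 1:b onto {0:f}
drop 2:f onto {1:b}
drop 3:f onto {2:f}
drop 4:b onto {3:f}
drop 5:c onto floor
drop 6:b onto {4:b}
ground layer = {0:f, 5:c}
drop-orders for the pieces not yet dropped (sum over which currently-grounded one goes next):
  1 to go: {5} 1  {6} 1
  2 to go: {4,6} 1  {5,6} 2
  3 to go: {3,4,6} 1  {4,5,6} 3
  4 to go: {2,3,4,6} 1  {3,4,5,6} 4
  5 to go: {1,2,3,4,6} 1  {2,3,4,5,6} 5
  if 0:f drops first: 6 orders
  if 5:c drops first: 1 orders
heap linearizations: 7

7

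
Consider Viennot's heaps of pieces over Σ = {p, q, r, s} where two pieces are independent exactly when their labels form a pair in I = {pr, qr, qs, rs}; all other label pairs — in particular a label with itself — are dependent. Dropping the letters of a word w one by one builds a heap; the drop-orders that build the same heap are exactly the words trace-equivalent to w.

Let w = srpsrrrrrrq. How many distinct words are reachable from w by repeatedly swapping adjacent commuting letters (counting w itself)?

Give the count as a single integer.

660

drop 0:s onto floor
drop 1:r onto floor
drop 2:p onto {0:s}
drop 3:s onto {2:p}
drop 4:r onto {1:r}
drop 5:r onto {4:r}
drop 6:r onto {5:r}
drop 7:r onto {6:r}
drop 8:r onto {7:r}
drop 9:r onto {8:r}
drop 10:q onto {2:p}
ground layer = {0:s, 1:r}
drop-orders for the pieces not yet dropped (sum over which currently-grounded one goes next):
  1 to go: {3} 1  {9} 1  {10} 1
  2 to go: {3,9} 2  {3,10} 2  {8,9} 1  {9,10} 2
  3 to go: {2,3,10} 2  {3,8,9} 3  {3,9,10} 6  {7,8,9} 1  {8,9,10} 3
  4 to go: {0,2,3,10} 2  {2,3,9,10} 8  {3,7,8,9} 4  {3,8,9,10} 12  {6,7,8,9} 1  {7,8,9,10} 4
  5 to go: {0,2,3,9,10} 10  {2,3,8,9,10} 20  {3,6,7,8,9} 5  {3,7,8,9,10} 20  {5,6,7,8,9} 1  {6,7,8,9,10} 5
  6 to go: {0,2,3,8,9,10} 30  {2,3,7,8,9,10} 40  {3,5,6,7,8,9} 6  {3,6,7,8,9,10} 30  {4,5,6,7,8,9} 1  {5,6,7,8,9,10} 6
  7 to go: {0,2,3,7,8,9,10} 70  {1,4,5,6,7,8,9} 1  {2,3,6,7,8,9,10} 70  {3,4,5,6,7,8,9} 7  {3,5,6,7,8,9,10} 42  {4,5,6,7,8,9,10} 7
  8 to go: {0,2,3,6,7,8,9,10} 140  {1,3,4,5,6,7,8,9} 8  {1,4,5,6,7,8,9,10} 8  {2,3,5,6,7,8,9,10} 112  {3,4,5,6,7,8,9,10} 56
  9 to go: {0,2,3,5,6,7,8,9,10} 252  {1,3,4,5,6,7,8,9,10} 72  {2,3,4,5,6,7,8,9,10} 168
  if 0:s drops first: 240 orders
  if 1:r drops first: 420 orders
heap linearizations: 660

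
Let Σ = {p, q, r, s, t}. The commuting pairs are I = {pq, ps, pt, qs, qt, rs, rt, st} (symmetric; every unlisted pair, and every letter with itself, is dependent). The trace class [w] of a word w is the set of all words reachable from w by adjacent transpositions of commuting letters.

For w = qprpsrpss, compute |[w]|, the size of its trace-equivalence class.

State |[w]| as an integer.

0(q) covers ∅
1(p) covers ∅
2(r) covers 0:q, 1:p
3(p) covers 2:r
4(s) covers ∅
5(r) covers 3:p
6(p) covers 5:r
7(s) covers 4:s
8(s) covers 7:s
floor of heap: 0:q, 1:p, 4:s
completions by unplaced set U, small U first (add the entries for U minus each lowest piece of U):
  |U|=1: {6}:1  {8}:1
  |U|=2: {5,6}:1  {6,8}:2  {7,8}:1
  |U|=3: {3,5,6}:1  {4,7,8}:1  {5,6,8}:3  {6,7,8}:3
  |U|=4: {2,3,5,6}:1  {3,5,6,8}:4  {4,6,7,8}:4  {5,6,7,8}:6
  |U|=5: {0,2,3,5,6}:1  {1,2,3,5,6}:1  {2,3,5,6,8}:5  {3,5,6,7,8}:10  {4,5,6,7,8}:10
  |U|=6: {0,1,2,3,5,6}:2  {0,2,3,5,6,8}:6  {1,2,3,5,6,8}:6  {2,3,5,6,7,8}:15  {3,4,5,6,7,8}:20
  |U|=7: {0,1,2,3,5,6,8}:14  {0,2,3,5,6,7,8}:21  {1,2,3,5,6,7,8}:21  {2,3,4,5,6,7,8}:35
  start at 0(q): 56
  start at 1(p): 56
  start at 4(s): 56
sum over floor = 168

168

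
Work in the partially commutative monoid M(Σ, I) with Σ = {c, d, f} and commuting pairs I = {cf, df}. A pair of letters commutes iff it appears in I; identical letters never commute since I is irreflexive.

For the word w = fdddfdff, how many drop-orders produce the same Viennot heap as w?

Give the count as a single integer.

piece 0:f — minimal
piece 1:d — minimal
piece 2:d rests on {1:d}
piece 3:d rests on {2:d}
piece 4:f rests on {0:f}
piece 5:d rests on {3:d}
piece 6:f rests on {4:f}
piece 7:f rests on {6:f}
minimal pieces: {0:f, 1:d}
ways to finish when only these pieces remain (= sum over removing one remaining piece with nothing left below it):
  1 left: {5}→1  {7}→1
  2 left: {3,5}→1  {5,7}→2  {6,7}→1
  3 left: {2,3,5}→1  {3,5,7}→3  {4,6,7}→1  {5,6,7}→3
  4 left: {0,4,6,7}→1  {1,2,3,5}→1  {2,3,5,7}→4  {3,5,6,7}→6  {4,5,6,7}→4
  5 left: {0,4,5,6,7}→5  {1,2,3,5,7}→5  {2,3,5,6,7}→10  {3,4,5,6,7}→10
  6 left: {0,3,4,5,6,7}→15  {1,2,3,5,6,7}→15  {2,3,4,5,6,7}→20
  placing 0:f first → 35 extensions
  placing 1:d first → 35 extensions
total linear extensions = 70

70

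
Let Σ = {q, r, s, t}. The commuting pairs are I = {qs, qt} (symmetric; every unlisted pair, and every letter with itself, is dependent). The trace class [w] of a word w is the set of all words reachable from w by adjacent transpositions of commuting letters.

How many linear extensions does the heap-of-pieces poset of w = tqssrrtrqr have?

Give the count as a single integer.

0(t) covers ∅
1(q) covers ∅
2(s) covers 0:t
3(s) covers 2:s
4(r) covers 1:q, 3:s
5(r) covers 4:r
6(t) covers 5:r
7(r) covers 6:t
8(q) covers 7:r
9(r) covers 8:q
floor of heap: 0:t, 1:q
completions by unplaced set U, small U first (add the entries for U minus each lowest piece of U):
  |U|=1: {9}:1
  |U|=2: {8,9}:1
  |U|=3: {7,8,9}:1
  |U|=4: {6,7,8,9}:1
  |U|=5: {5,6,7,8,9}:1
  |U|=6: {4,5,6,7,8,9}:1
  |U|=7: {1,4,5,6,7,8,9}:1  {3,4,5,6,7,8,9}:1
  |U|=8: {1,3,4,5,6,7,8,9}:2  {2,3,4,5,6,7,8,9}:1
  start at 0(t): 3
  start at 1(q): 1
sum over floor = 4

4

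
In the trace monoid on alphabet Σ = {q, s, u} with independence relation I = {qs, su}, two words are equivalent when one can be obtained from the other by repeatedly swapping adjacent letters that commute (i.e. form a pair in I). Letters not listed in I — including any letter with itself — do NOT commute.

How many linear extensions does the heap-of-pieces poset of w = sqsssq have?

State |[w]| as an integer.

0(s) covers ∅
1(q) covers ∅
2(s) covers 0:s
3(s) covers 2:s
4(s) covers 3:s
5(q) covers 1:q
floor of heap: 0:s, 1:q
completions by unplaced set U, small U first (add the entries for U minus each lowest piece of U):
  |U|=1: {4}:1  {5}:1
  |U|=2: {1,5}:1  {3,4}:1  {4,5}:2
  |U|=3: {1,4,5}:3  {2,3,4}:1  {3,4,5}:3
  |U|=4: {0,2,3,4}:1  {1,3,4,5}:6  {2,3,4,5}:4
  start at 0(s): 10
  start at 1(q): 5
sum over floor = 15

15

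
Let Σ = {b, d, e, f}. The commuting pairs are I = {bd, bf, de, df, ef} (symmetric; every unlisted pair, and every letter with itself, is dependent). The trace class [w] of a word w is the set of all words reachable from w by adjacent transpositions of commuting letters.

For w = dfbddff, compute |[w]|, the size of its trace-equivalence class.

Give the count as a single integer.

piece 0:d — minimal
piece 1:f — minimal
piece 2:b — minimal
piece 3:d rests on {0:d}
piece 4:d rests on {3:d}
piece 5:f rests on {1:f}
piece 6:f rests on {5:f}
minimal pieces: {0:d, 1:f, 2:b}
ways to finish when only these pieces remain (= sum over removing one remaining piece with nothing left below it):
  1 left: {2}→1  {4}→1  {6}→1
  2 left: {2,4}→2  {2,6}→2  {3,4}→1  {4,6}→2  {5,6}→1
  3 left: {0,3,4}→1  {1,5,6}→1  {2,3,4}→3  {2,4,6}→6  {2,5,6}→3  {3,4,6}→3  {4,5,6}→3
  4 left: {0,2,3,4}→4  {0,3,4,6}→4  {1,2,5,6}→4  {1,4,5,6}→4  {2,3,4,6}→12  {2,4,5,6}→12  {3,4,5,6}→6
  5 left: {0,2,3,4,6}→20  {0,3,4,5,6}→10  {1,2,4,5,6}→20  {1,3,4,5,6}→10  {2,3,4,5,6}→30
  placing 0:d first → 60 extensions
  placing 1:f first → 60 extensions
  placing 2:b first → 20 extensions
total linear extensions = 140

140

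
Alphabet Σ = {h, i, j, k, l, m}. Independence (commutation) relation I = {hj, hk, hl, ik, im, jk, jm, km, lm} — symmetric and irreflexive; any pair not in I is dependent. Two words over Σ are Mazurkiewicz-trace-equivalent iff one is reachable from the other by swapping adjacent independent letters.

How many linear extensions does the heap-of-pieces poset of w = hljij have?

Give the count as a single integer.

drop 0:h onto floor
drop 1:l onto floor
drop 2:j onto {1:l}
drop 3:i onto {0:h, 2:j}
drop 4:j onto {3:i}
ground layer = {0:h, 1:l}
drop-orders for the pieces not yet dropped (sum over which currently-grounded one goes next):
  1 to go: {4} 1
  2 to go: {3,4} 1
  3 to go: {0,3,4} 1  {2,3,4} 1
  if 0:h drops first: 1 orders
  if 1:l drops first: 2 orders
heap linearizations: 3

3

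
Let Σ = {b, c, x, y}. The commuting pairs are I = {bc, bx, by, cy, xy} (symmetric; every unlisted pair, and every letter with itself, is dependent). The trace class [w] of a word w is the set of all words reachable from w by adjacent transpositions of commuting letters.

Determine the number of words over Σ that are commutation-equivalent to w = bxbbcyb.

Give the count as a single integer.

105

drop 0:b onto floor
drop 1:x onto floor
drop 2:b onto {0:b}
drop 3:b onto {2:b}
drop 4:c onto {1:x}
drop 5:y onto floor
drop 6:b onto {3:b}
ground layer = {0:b, 1:x, 5:y}
drop-orders for the pieces not yet dropped (sum over which currently-grounded one goes next):
  1 to go: {4} 1  {5} 1  {6} 1
  2 to go: {1,4} 1  {3,6} 1  {4,5} 2  {4,6} 2  {5,6} 2
  3 to go: {1,4,5} 3  {1,4,6} 3  {2,3,6} 1  {3,4,6} 3  {3,5,6} 3  {4,5,6} 6
  4 to go: {0,2,3,6} 1  {1,3,4,6} 6  {1,4,5,6} 12  {2,3,4,6} 4  {2,3,5,6} 4  {3,4,5,6} 12
  5 to go: {0,2,3,4,6} 5  {0,2,3,5,6} 5  {1,2,3,4,6} 10  {1,3,4,5,6} 30  {2,3,4,5,6} 20
  if 0:b drops first: 60 orders
  if 1:x drops first: 30 orders
  if 5:y drops first: 15 orders
heap linearizations: 105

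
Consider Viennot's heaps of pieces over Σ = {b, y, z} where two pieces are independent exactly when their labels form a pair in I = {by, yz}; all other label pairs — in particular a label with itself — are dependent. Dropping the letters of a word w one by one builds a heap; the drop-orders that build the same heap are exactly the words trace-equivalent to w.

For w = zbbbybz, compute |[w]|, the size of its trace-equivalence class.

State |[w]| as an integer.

7

#0=z has no predecessor
#1=b depends on [0:z]
#2=b depends on [1:b]
#3=b depends on [2:b]
#4=y has no predecessor
#5=b depends on [3:b]
#6=z depends on [5:b]
sources: [0:z, 4:y]
N(rest) = Σ N(rest − s) over sources s of rest; N(one piece) = 1:
  size 1 → [4]=1  [6]=1
  size 2 → [4,6]=2  [5,6]=1
  size 3 → [3,5,6]=1  [4,5,6]=3
  size 4 → [2,3,5,6]=1  [3,4,5,6]=4
  size 5 → [1,2,3,5,6]=1  [2,3,4,5,6]=5
  first=0(z) contributes 6
  first=4(y) contributes 1
|[w]| = 7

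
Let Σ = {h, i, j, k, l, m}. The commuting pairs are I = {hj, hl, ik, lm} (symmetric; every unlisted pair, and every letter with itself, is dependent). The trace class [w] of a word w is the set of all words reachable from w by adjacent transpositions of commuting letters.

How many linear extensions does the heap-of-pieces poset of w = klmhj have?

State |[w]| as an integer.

#0=k has no predecessor
#1=l depends on [0:k]
#2=m depends on [0:k]
#3=h depends on [2:m]
#4=j depends on [1:l, 2:m]
sources: [0:k]
N(rest) = Σ N(rest − s) over sources s of rest; N(one piece) = 1:
  size 1 → [3]=1  [4]=1
  size 2 → [1,4]=1  [3,4]=2
  size 3 → [1,3,4]=3  [2,3,4]=2
  first=0(k) contributes 5

5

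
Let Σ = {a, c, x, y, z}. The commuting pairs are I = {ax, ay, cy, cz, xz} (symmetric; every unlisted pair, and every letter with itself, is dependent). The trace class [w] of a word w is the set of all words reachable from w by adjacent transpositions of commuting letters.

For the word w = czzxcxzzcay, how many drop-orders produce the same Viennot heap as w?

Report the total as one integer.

piece 0:c — minimal
piece 1:z — minimal
piece 2:z rests on {1:z}
piece 3:x rests on {0:c}
piece 4:c rests on {3:x}
piece 5:x rests on {4:c}
piece 6:z rests on {2:z}
piece 7:z rests on {6:z}
piece 8:c rests on {5:x}
piece 9:a rests on {7:z, 8:c}
piece 10:y rests on {5:x, 7:z}
minimal pieces: {0:c, 1:z}
ways to finish when only these pieces remain (= sum over removing one remaining piece with nothing left below it):
  1 left: {9}→1  {10}→1
  2 left: {8,9}→1  {9,10}→2
  3 left: {7,9,10}→2  {8,9,10}→3
  4 left: {5,8,9,10}→3  {6,7,9,10}→2  {7,8,9,10}→5
  5 left: {2,6,7,9,10}→2  {4,5,8,9,10}→3  {5,7,8,9,10}→8  {6,7,8,9,10}→7
  6 left: {1,2,6,7,9,10}→2  {2,6,7,8,9,10}→9  {3,4,5,8,9,10}→3  {4,5,7,8,9,10}→11  {5,6,7,8,9,10}→15
  7 left: {0,3,4,5,8,9,10}→3  {1,2,6,7,8,9,10}→11  {2,5,6,7,8,9,10}→24  {3,4,5,7,8,9,10}→14  {4,5,6,7,8,9,10}→26
  8 left: {0,3,4,5,7,8,9,10}→17  {1,2,5,6,7,8,9,10}→35  {2,4,5,6,7,8,9,10}→50  {3,4,5,6,7,8,9,10}→40
  9 left: {0,3,4,5,6,7,8,9,10}→57  {1,2,4,5,6,7,8,9,10}→85  {2,3,4,5,6,7,8,9,10}→90
  placing 0:c first → 175 extensions
  placing 1:z first → 147 extensions
total linear extensions = 322

322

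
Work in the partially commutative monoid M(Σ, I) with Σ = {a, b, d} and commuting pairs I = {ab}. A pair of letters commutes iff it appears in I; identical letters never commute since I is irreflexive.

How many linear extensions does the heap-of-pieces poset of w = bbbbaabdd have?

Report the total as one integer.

21

drop 0:b onto floor
drop 1:b onto {0:b}
drop 2:b onto {1:b}
drop 3:b onto {2:b}
drop 4:a onto floor
drop 5:a onto {4:a}
drop 6:b onto {3:b}
drop 7:d onto {5:a, 6:b}
drop 8:d onto {7:d}
ground layer = {0:b, 4:a}
drop-orders for the pieces not yet dropped (sum over which currently-grounded one goes next):
  1 to go: {8} 1
  2 to go: {7,8} 1
  3 to go: {5,7,8} 1  {6,7,8} 1
  4 to go: {3,6,7,8} 1  {4,5,7,8} 1  {5,6,7,8} 2
  5 to go: {2,3,6,7,8} 1  {3,5,6,7,8} 3  {4,5,6,7,8} 3
  6 to go: {1,2,3,6,7,8} 1  {2,3,5,6,7,8} 4  {3,4,5,6,7,8} 6
  7 to go: {0,1,2,3,6,7,8} 1  {1,2,3,5,6,7,8} 5  {2,3,4,5,6,7,8} 10
  if 0:b drops first: 15 orders
  if 4:a drops first: 6 orders
heap linearizations: 21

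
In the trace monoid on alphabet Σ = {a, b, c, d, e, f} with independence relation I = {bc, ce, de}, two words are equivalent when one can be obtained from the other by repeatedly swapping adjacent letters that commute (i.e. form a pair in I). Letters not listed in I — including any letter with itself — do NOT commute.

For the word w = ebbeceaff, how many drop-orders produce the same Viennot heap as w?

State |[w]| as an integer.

piece 0:e — minimal
piece 1:b rests on {0:e}
piece 2:b rests on {1:b}
piece 3:e rests on {2:b}
piece 4:c — minimal
piece 5:e rests on {3:e}
piece 6:a rests on {4:c, 5:e}
piece 7:f rests on {6:a}
piece 8:f rests on {7:f}
minimal pieces: {0:e, 4:c}
ways to finish when only these pieces remain (= sum over removing one remaining piece with nothing left below it):
  1 left: {8}→1
  2 left: {7,8}→1
  3 left: {6,7,8}→1
  4 left: {4,6,7,8}→1  {5,6,7,8}→1
  5 left: {3,5,6,7,8}→1  {4,5,6,7,8}→2
  6 left: {2,3,5,6,7,8}→1  {3,4,5,6,7,8}→3
  7 left: {1,2,3,5,6,7,8}→1  {2,3,4,5,6,7,8}→4
  placing 0:e first → 5 extensions
  placing 4:c first → 1 extensions
total linear extensions = 6

6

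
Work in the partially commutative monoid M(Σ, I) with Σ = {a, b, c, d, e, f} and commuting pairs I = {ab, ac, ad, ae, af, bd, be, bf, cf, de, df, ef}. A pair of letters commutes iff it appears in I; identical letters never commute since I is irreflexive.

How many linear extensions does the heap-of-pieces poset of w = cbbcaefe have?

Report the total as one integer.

piece 0:c — minimal
piece 1:b rests on {0:c}
piece 2:b rests on {1:b}
piece 3:c rests on {2:b}
piece 4:a — minimal
piece 5:e rests on {3:c}
piece 6:f — minimal
piece 7:e rests on {5:e}
minimal pieces: {0:c, 4:a, 6:f}
ways to finish when only these pieces remain (= sum over removing one remaining piece with nothing left below it):
  1 left: {4}→1  {6}→1  {7}→1
  2 left: {4,6}→2  {4,7}→2  {5,7}→1  {6,7}→2
  3 left: {3,5,7}→1  {4,5,7}→3  {4,6,7}→6  {5,6,7}→3
  4 left: {2,3,5,7}→1  {3,4,5,7}→4  {3,5,6,7}→4  {4,5,6,7}→12
  5 left: {1,2,3,5,7}→1  {2,3,4,5,7}→5  {2,3,5,6,7}→5  {3,4,5,6,7}→20
  6 left: {0,1,2,3,5,7}→1  {1,2,3,4,5,7}→6  {1,2,3,5,6,7}→6  {2,3,4,5,6,7}→30
  placing 0:c first → 42 extensions
  placing 4:a first → 7 extensions
  placing 6:f first → 7 extensions
total linear extensions = 56

56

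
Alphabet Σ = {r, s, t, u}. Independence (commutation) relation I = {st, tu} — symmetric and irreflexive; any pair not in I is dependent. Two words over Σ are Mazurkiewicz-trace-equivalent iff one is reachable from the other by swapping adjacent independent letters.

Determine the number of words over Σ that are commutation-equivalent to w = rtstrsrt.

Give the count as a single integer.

3

#0=r has no predecessor
#1=t depends on [0:r]
#2=s depends on [0:r]
#3=t depends on [1:t]
#4=r depends on [2:s, 3:t]
#5=s depends on [4:r]
#6=r depends on [5:s]
#7=t depends on [6:r]
sources: [0:r]
N(rest) = Σ N(rest − s) over sources s of rest; N(one piece) = 1:
  size 1 → [7]=1
  size 2 → [6,7]=1
  size 3 → [5,6,7]=1
  size 4 → [4,5,6,7]=1
  size 5 → [2,4,5,6,7]=1  [3,4,5,6,7]=1
  size 6 → [1,3,4,5,6,7]=1  [2,3,4,5,6,7]=2
  first=0(r) contributes 3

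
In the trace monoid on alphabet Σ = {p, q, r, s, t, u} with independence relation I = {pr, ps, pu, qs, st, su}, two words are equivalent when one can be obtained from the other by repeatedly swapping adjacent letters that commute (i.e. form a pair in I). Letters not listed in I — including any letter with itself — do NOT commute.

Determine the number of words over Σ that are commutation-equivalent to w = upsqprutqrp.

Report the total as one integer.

52

0(u) covers ∅
1(p) covers ∅
2(s) covers ∅
3(q) covers 0:u, 1:p
4(p) covers 3:q
5(r) covers 2:s, 3:q
6(u) covers 5:r
7(t) covers 4:p, 6:u
8(q) covers 7:t
9(r) covers 8:q
10(p) covers 8:q
floor of heap: 0:u, 1:p, 2:s
completions by unplaced set U, small U first (add the entries for U minus each lowest piece of U):
  |U|=1: {9}:1  {10}:1
  |U|=2: {9,10}:2
  |U|=3: {8,9,10}:2
  |U|=4: {7,8,9,10}:2
  |U|=5: {4,7,8,9,10}:2  {6,7,8,9,10}:2
  |U|=6: {4,6,7,8,9,10}:4  {5,6,7,8,9,10}:2
  |U|=7: {2,5,6,7,8,9,10}:2  {4,5,6,7,8,9,10}:6
  |U|=8: {2,4,5,6,7,8,9,10}:8  {3,4,5,6,7,8,9,10}:6
  |U|=9: {0,3,4,5,6,7,8,9,10}:6  {1,3,4,5,6,7,8,9,10}:6  {2,3,4,5,6,7,8,9,10}:14
  start at 0(u): 20
  start at 1(p): 20
  start at 2(s): 12
sum over floor = 52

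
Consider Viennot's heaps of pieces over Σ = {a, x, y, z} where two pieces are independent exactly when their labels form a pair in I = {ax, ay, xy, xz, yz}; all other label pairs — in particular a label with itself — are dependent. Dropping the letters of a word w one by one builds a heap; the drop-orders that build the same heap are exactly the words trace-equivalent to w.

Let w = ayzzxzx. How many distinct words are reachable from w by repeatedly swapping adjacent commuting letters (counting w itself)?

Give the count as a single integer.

105

drop 0:a onto floor
drop 1:y onto floor
drop 2:z onto {0:a}
drop 3:z onto {2:z}
drop 4:x onto floor
drop 5:z onto {3:z}
drop 6:x onto {4:x}
ground layer = {0:a, 1:y, 4:x}
drop-orders for the pieces not yet dropped (sum over which currently-grounded one goes next):
  1 to go: {1} 1  {5} 1  {6} 1
  2 to go: {1,5} 2  {1,6} 2  {3,5} 1  {4,6} 1  {5,6} 2
  3 to go: {1,3,5} 3  {1,4,6} 3  {1,5,6} 6  {2,3,5} 1  {3,5,6} 3  {4,5,6} 3
  4 to go: {0,2,3,5} 1  {1,2,3,5} 4  {1,3,5,6} 12  {1,4,5,6} 12  {2,3,5,6} 4  {3,4,5,6} 6
  5 to go: {0,1,2,3,5} 5  {0,2,3,5,6} 5  {1,2,3,5,6} 20  {1,3,4,5,6} 30  {2,3,4,5,6} 10
  if 0:a drops first: 60 orders
  if 1:y drops first: 15 orders
  if 4:x drops first: 30 orders
heap linearizations: 105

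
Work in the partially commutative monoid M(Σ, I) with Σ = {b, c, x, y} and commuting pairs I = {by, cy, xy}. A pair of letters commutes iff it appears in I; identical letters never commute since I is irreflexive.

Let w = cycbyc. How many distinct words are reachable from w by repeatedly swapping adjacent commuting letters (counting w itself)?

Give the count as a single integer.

15

drop 0:c onto floor
drop 1:y onto floor
drop 2:c onto {0:c}
drop 3:b onto {2:c}
drop 4:y onto {1:y}
drop 5:c onto {3:b}
ground layer = {0:c, 1:y}
drop-orders for the pieces not yet dropped (sum over which currently-grounded one goes next):
  1 to go: {4} 1  {5} 1
  2 to go: {1,4} 1  {3,5} 1  {4,5} 2
  3 to go: {1,4,5} 3  {2,3,5} 1  {3,4,5} 3
  4 to go: {0,2,3,5} 1  {1,3,4,5} 6  {2,3,4,5} 4
  if 0:c drops first: 10 orders
  if 1:y drops first: 5 orders
heap linearizations: 15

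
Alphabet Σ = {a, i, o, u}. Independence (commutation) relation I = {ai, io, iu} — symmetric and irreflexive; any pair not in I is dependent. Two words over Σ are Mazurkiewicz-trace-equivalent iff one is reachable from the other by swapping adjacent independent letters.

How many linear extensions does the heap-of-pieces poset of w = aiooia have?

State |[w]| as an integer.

0(a) covers ∅
1(i) covers ∅
2(o) covers 0:a
3(o) covers 2:o
4(i) covers 1:i
5(a) covers 3:o
floor of heap: 0:a, 1:i
completions by unplaced set U, small U first (add the entries for U minus each lowest piece of U):
  |U|=1: {4}:1  {5}:1
  |U|=2: {1,4}:1  {3,5}:1  {4,5}:2
  |U|=3: {1,4,5}:3  {2,3,5}:1  {3,4,5}:3
  |U|=4: {0,2,3,5}:1  {1,3,4,5}:6  {2,3,4,5}:4
  start at 0(a): 10
  start at 1(i): 5
sum over floor = 15

15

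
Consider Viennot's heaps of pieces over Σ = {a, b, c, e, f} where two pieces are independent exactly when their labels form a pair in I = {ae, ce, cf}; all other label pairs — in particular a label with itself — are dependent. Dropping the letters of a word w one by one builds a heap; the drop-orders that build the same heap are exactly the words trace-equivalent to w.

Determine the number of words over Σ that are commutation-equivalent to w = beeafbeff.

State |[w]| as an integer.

piece 0:b — minimal
piece 1:e rests on {0:b}
piece 2:e rests on {1:e}
piece 3:a rests on {0:b}
piece 4:f rests on {2:e, 3:a}
piece 5:b rests on {4:f}
piece 6:e rests on {5:b}
piece 7:f rests on {6:e}
piece 8:f rests on {7:f}
minimal pieces: {0:b}
ways to finish when only these pieces remain (= sum over removing one remaining piece with nothing left below it):
  1 left: {8}→1
  2 left: {7,8}→1
  3 left: {6,7,8}→1
  4 left: {5,6,7,8}→1
  5 left: {4,5,6,7,8}→1
  6 left: {2,4,5,6,7,8}→1  {3,4,5,6,7,8}→1
  7 left: {1,2,4,5,6,7,8}→1  {2,3,4,5,6,7,8}→2
  placing 0:b first → 3 extensions

3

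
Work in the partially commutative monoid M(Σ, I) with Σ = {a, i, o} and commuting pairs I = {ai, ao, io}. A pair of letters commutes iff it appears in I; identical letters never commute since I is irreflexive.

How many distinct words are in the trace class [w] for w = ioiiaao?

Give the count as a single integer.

drop 0:i onto floor
drop 1:o onto floor
drop 2:i onto {0:i}
drop 3:i onto {2:i}
drop 4:a onto floor
drop 5:a onto {4:a}
drop 6:o onto {1:o}
ground layer = {0:i, 1:o, 4:a}
drop-orders for the pieces not yet dropped (sum over which currently-grounded one goes next):
  1 to go: {3} 1  {5} 1  {6} 1
  2 to go: {1,6} 1  {2,3} 1  {3,5} 2  {3,6} 2  {4,5} 1  {5,6} 2
  3 to go: {0,2,3} 1  {1,3,6} 3  {1,5,6} 3  {2,3,5} 3  {2,3,6} 3  {3,4,5} 3  {3,5,6} 6  {4,5,6} 3
  4 to go: {0,2,3,5} 4  {0,2,3,6} 4  {1,2,3,6} 6  {1,3,5,6} 12  {1,4,5,6} 6  {2,3,4,5} 6  {2,3,5,6} 12  {3,4,5,6} 12
  5 to go: {0,1,2,3,6} 10  {0,2,3,4,5} 10  {0,2,3,5,6} 20  {1,2,3,5,6} 30  {1,3,4,5,6} 30  {2,3,4,5,6} 30
  if 0:i drops first: 90 orders
  if 1:o drops first: 60 orders
  if 4:a drops first: 60 orders
heap linearizations: 210

210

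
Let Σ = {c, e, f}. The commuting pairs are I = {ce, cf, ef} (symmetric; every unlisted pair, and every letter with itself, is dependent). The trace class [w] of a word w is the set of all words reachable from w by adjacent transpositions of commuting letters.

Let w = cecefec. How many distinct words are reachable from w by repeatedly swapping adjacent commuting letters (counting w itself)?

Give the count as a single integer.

drop 0:c onto floor
drop 1:e onto floor
drop 2:c onto {0:c}
drop 3:e onto {1:e}
drop 4:f onto floor
drop 5:e onto {3:e}
drop 6:c onto {2:c}
ground layer = {0:c, 1:e, 4:f}
drop-orders for the pieces not yet dropped (sum over which currently-grounded one goes next):
  1 to go: {4} 1  {5} 1  {6} 1
  2 to go: {2,6} 1  {3,5} 1  {4,5} 2  {4,6} 2  {5,6} 2
  3 to go: {0,2,6} 1  {1,3,5} 1  {2,4,6} 3  {2,5,6} 3  {3,4,5} 3  {3,5,6} 3  {4,5,6} 6
  4 to go: {0,2,4,6} 4  {0,2,5,6} 4  {1,3,4,5} 4  {1,3,5,6} 4  {2,3,5,6} 6  {2,4,5,6} 12  {3,4,5,6} 12
  5 to go: {0,2,3,5,6} 10  {0,2,4,5,6} 20  {1,2,3,5,6} 10  {1,3,4,5,6} 20  {2,3,4,5,6} 30
  if 0:c drops first: 60 orders
  if 1:e drops first: 60 orders
  if 4:f drops first: 20 orders
heap linearizations: 140

140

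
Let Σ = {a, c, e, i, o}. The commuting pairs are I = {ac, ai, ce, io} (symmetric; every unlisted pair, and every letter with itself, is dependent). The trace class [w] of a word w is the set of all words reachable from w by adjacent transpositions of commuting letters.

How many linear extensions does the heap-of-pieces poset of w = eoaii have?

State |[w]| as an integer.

6

0(e) covers ∅
1(o) covers 0:e
2(a) covers 1:o
3(i) covers 0:e
4(i) covers 3:i
floor of heap: 0:e
completions by unplaced set U, small U first (add the entries for U minus each lowest piece of U):
  |U|=1: {2}:1  {4}:1
  |U|=2: {1,2}:1  {2,4}:2  {3,4}:1
  |U|=3: {1,2,4}:3  {2,3,4}:3
  start at 0(e): 6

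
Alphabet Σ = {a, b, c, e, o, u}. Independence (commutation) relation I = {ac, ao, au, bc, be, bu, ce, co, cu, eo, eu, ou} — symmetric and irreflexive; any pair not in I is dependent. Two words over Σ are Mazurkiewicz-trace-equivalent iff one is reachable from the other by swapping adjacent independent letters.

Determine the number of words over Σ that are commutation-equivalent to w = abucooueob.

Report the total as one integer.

0(a) covers ∅
1(b) covers 0:a
2(u) covers ∅
3(c) covers ∅
4(o) covers 1:b
5(o) covers 4:o
6(u) covers 2:u
7(e) covers 0:a
8(o) covers 5:o
9(b) covers 8:o
floor of heap: 0:a, 2:u, 3:c
completions by unplaced set U, small U first (add the entries for U minus each lowest piece of U):
  |U|=1: {3}:1  {6}:1  {7}:1  {9}:1
  |U|=2: {2,6}:1  {3,6}:2  {3,7}:2  {3,9}:2  {6,7}:2  {6,9}:2  {7,9}:2  {8,9}:1
  |U|=3: {2,3,6}:3  {2,6,7}:3  {2,6,9}:3  {3,6,7}:6  {3,6,9}:6  {3,7,9}:6  {3,8,9}:3  {5,8,9}:1  {6,7,9}:6  {6,8,9}:3  {7,8,9}:3
  |U|=4: {2,3,6,7}:12  {2,3,6,9}:12  {2,6,7,9}:12  {2,6,8,9}:6  {3,5,8,9}:4  {3,6,7,9}:24  {3,6,8,9}:12  {3,7,8,9}:12  {4,5,8,9}:1  {5,6,8,9}:4  {5,7,8,9}:4  {6,7,8,9}:12
  |U|=5: {1,4,5,8,9}:1  {2,3,6,7,9}:60  {2,3,6,8,9}:30  {2,5,6,8,9}:10  {2,6,7,8,9}:30  {3,4,5,8,9}:5  {3,5,6,8,9}:20  {3,5,7,8,9}:20  {3,6,7,8,9}:60  {4,5,6,8,9}:5  {4,5,7,8,9}:5  {5,6,7,8,9}:20
  |U|=6: {1,3,4,5,8,9}:6  {1,4,5,6,8,9}:6  {1,4,5,7,8,9}:6  {2,3,5,6,8,9}:60  {2,3,6,7,8,9}:180  {2,4,5,6,8,9}:15  {2,5,6,7,8,9}:60  {3,4,5,6,8,9}:30  {3,4,5,7,8,9}:30  {3,5,6,7,8,9}:120  {4,5,6,7,8,9}:30
  |U|=7: {0,1,4,5,7,8,9}:6  {1,2,4,5,6,8,9}:21  {1,3,4,5,6,8,9}:42  {1,3,4,5,7,8,9}:42  {1,4,5,6,7,8,9}:42  {2,3,4,5,6,8,9}:105  {2,3,5,6,7,8,9}:420  {2,4,5,6,7,8,9}:105  {3,4,5,6,7,8,9}:210
  |U|=8: {0,1,3,4,5,7,8,9}:48  {0,1,4,5,6,7,8,9}:48  {1,2,3,4,5,6,8,9}:168  {1,2,4,5,6,7,8,9}:168  {1,3,4,5,6,7,8,9}:336  {2,3,4,5,6,7,8,9}:840
  start at 0(a): 1512
  start at 2(u): 432
  start at 3(c): 216
sum over floor = 2160

2160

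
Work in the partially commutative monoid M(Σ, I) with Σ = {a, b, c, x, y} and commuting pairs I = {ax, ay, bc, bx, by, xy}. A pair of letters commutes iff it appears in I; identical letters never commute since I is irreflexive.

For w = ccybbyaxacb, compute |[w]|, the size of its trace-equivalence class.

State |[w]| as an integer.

#0=c has no predecessor
#1=c depends on [0:c]
#2=y depends on [1:c]
#3=b has no predecessor
#4=b depends on [3:b]
#5=y depends on [2:y]
#6=a depends on [1:c, 4:b]
#7=x depends on [1:c]
#8=a depends on [6:a]
#9=c depends on [5:y, 7:x, 8:a]
#10=b depends on [8:a]
sources: [0:c, 3:b]
N(rest) = Σ N(rest − s) over sources s of rest; N(one piece) = 1:
  size 1 → [9]=1  [10]=1
  size 2 → [5,9]=1  [7,9]=1  [9,10]=2
  size 3 → [2,5,9]=1  [5,7,9]=2  [5,9,10]=3  [7,9,10]=3  [8,9,10]=2
  size 4 → [2,5,7,9]=3  [2,5,9,10]=4  [5,7,9,10]=8  [5,8,9,10]=5  [6,8,9,10]=2  [7,8,9,10]=5
  size 5 → [2,5,7,9,10]=15  [2,5,8,9,10]=9  [4,6,8,9,10]=2  [5,6,8,9,10]=7  [5,7,8,9,10]=18  [6,7,8,9,10]=7
  size 6 → [2,5,6,8,9,10]=16  [2,5,7,8,9,10]=42  [3,4,6,8,9,10]=2  [4,5,6,8,9,10]=9  [4,6,7,8,9,10]=9  [5,6,7,8,9,10]=32
  size 7 → [2,4,5,6,8,9,10]=25  [2,5,6,7,8,9,10]=90  [3,4,5,6,8,9,10]=11  [3,4,6,7,8,9,10]=11  [4,5,6,7,8,9,10]=50
  size 8 → [1,2,5,6,7,8,9,10]=90  [2,3,4,5,6,8,9,10]=36  [2,4,5,6,7,8,9,10]=165  [3,4,5,6,7,8,9,10]=72
  size 9 → [0,1,2,5,6,7,8,9,10]=90  [1,2,4,5,6,7,8,9,10]=255  [2,3,4,5,6,7,8,9,10]=273
  first=0(c) contributes 528
  first=3(b) contributes 345
|[w]| = 873

873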